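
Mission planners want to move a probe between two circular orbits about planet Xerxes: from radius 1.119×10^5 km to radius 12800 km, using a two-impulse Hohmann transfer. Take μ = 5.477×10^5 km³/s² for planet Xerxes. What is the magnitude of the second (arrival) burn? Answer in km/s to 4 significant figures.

Transfer-ellipse semi-major axis a_t = (r₁ + r₂)/2 = (1.119×10^5 + 12800)/2 = 62350 km.
Circular speed at r = 12800 km: v_c = √(μ/r) = 6.541 km/s.
Vis-viva on the transfer ellipse at r = 12800 km gives v_t = √[μ(2/r − 1/a_t)] = 8.763 km/s.
Δv₂ = |v_t − v_c| = |8.763 − 6.541| = 2.222 km/s.

Δv₂ = 2.222 km/s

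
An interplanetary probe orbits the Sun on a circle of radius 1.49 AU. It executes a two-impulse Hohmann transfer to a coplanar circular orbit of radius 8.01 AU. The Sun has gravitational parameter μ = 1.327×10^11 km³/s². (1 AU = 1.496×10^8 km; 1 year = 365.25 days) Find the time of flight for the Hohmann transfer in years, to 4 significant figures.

t = 5.177 years

In km: r₁ = 1.49 × 1.496×10^8 = 2.22904×10^8 km; r₂ = 8.01 × 1.496×10^8 = 1.198296×10^9 km.
The Hohmann ellipse has a_t = (r₁ + r₂)/2 = 7.106×10^8 km.
Half the transfer-orbit period gives t = π√(a_t³/μ) = 1.6336×10^8 s.
Converting: 1.6336×10^8 s ÷ 3.15576×10^7 s/year (365.25 × 86400) = 5.177 years.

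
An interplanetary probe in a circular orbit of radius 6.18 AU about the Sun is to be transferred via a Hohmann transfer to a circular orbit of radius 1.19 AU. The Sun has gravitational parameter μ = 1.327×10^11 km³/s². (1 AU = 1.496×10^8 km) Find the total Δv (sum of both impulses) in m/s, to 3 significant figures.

In km: r₁ = 6.18 × 1.496×10^8 = 9.24528×10^8 km; r₂ = 1.19 × 1.496×10^8 = 1.78024×10^8 km.
The Hohmann ellipse has a_t = (r₁ + r₂)/2 = 5.51276×10^8 km.
Circular speed at r₁: v₁ = √(μ/r₁) = √(1.327×10^11/9.24528×10^8) = 11.98 km/s.
On the transfer ellipse at r₁, vis-viva equation gives v_a = √[μ(2/r₁ − 1/a_t)] = 6.808 km/s.
First burn Δv₁ = |v_a − v₁| = 5.172 km/s.
At r₂, v₂ = √(μ/r₂) = 27.302 km/s.
Transfer-orbit speed at r₂: v_p = √[μ(2/r₂ − 1/a_t)] = 35.357 km/s.
Second burn Δv₂ = |v₂ − v_p| = 8.055 km/s.
Δv = Δv₁ + Δv₂ = 5.172 + 8.055 = 13.23 km/s.

Δv = 13200 m/s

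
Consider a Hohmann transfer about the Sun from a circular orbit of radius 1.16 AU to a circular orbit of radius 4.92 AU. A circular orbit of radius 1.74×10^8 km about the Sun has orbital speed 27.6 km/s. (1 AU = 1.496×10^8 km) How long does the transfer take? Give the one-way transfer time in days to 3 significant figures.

t = 969 days

From the circular-orbit relation v² = μ/r at r = 1.74×10^8 km: μ = v²r = (27.6)² × 1.74×10^8 = 1.32546×10^11 km³/s².
In km: r₁ = 1.16 × 1.496×10^8 = 1.73536×10^8 km; r₂ = 4.92 × 1.496×10^8 = 7.36032×10^8 km.
Semi-major axis of the transfer orbit: a_t = (1.73536×10^8 + 7.36032×10^8)/2 = 4.54784×10^8 km.
Half the transfer-orbit period gives t = π√(a_t³/μ) = 8.369×10^7 s.
Converting: 8.369×10^7 s ÷ 86400 s/day = 969 days.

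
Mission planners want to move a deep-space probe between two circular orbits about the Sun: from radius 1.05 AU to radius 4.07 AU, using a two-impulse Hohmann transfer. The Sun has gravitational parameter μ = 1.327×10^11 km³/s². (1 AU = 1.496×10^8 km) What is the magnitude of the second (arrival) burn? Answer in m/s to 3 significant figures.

In km: r₁ = 1.05 × 1.496×10^8 = 1.5708×10^8 km; r₂ = 4.07 × 1.496×10^8 = 6.08872×10^8 km.
Semi-major axis of the transfer orbit: a_t = (1.5708×10^8 + 6.08872×10^8)/2 = 3.82976×10^8 km.
Circular speed at r = 6.08872×10^8 km: v_c = √(μ/r) = 14.763 km/s.
Vis-viva on the transfer ellipse at r = 6.08872×10^8 km gives v_t = √[μ(2/r − 1/a_t)] = 9.4547 km/s.
Δv₂ = |v_t − v_c| = |9.4547 − 14.763| = 5.308 km/s.

Δv₂ = 5310 m/s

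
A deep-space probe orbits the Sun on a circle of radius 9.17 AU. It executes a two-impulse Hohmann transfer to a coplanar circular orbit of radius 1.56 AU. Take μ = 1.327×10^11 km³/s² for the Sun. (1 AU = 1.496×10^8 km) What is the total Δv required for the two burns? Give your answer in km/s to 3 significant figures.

In km: r₁ = 9.17 × 1.496×10^8 = 1.371832×10^9 km; r₂ = 1.56 × 1.496×10^8 = 2.33376×10^8 km.
Semi-major axis of the transfer orbit: a_t = (1.371832×10^9 + 2.33376×10^8)/2 = 8.02604×10^8 km.
Circular speed at r₁: v₁ = √(μ/r₁) = √(1.327×10^11/1.371832×10^9) = 9.835 km/s.
On the transfer ellipse at r₁, vis-viva gives v_a = √[μ(2/r₁ − 1/a_t)] = 5.303 km/s.
First burn Δv₁ = |v_a − v₁| = 4.532 km/s.
At r₂, v₂ = √(μ/r₂) = 23.846 km/s.
Transfer-orbit speed at r₂: v_p = √[μ(2/r₂ − 1/a_t)] = 31.175 km/s.
Second burn Δv₂ = |v₂ − v_p| = 7.329 km/s.
Δv = Δv₁ + Δv₂ = 4.532 + 7.329 = 11.86 km/s.

Δv = 11.9 km/s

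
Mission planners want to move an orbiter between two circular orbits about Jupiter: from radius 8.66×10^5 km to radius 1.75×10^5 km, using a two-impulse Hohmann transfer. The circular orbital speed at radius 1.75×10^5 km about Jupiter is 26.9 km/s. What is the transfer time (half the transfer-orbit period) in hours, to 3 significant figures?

From the circular-orbit relation v² = μ/r at r = 1.75×10^5 km: μ = v²r = (26.9)² × 1.75×10^5 = 1.26632×10^8 km³/s².
Semi-major axis of the transfer orbit: a_t = (8.660×10^5 + 1.750×10^5)/2 = 5.205×10^5 km.
By Kepler's third law the transfer-orbit period is T = 2π√(a_t³/μ), so t = T/2 = 1.048×10^5 s.
Converting: 1.048×10^5 s ÷ 3600 s/hour = 29.1 hours.

t = 29.1 hours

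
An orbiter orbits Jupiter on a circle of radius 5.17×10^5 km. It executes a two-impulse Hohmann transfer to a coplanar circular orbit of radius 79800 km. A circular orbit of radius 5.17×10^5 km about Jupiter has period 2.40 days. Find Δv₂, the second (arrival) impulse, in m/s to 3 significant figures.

Δv₂ = 12600 m/s

From Kepler's third law T² = 4π²r³/μ at r = 5.17×10^5 km, T = 2.40 days = 2.40 × 86400 s = 2.0736×10^5 s: μ = 4π²r³/T² = 1.26877×10^8 km³/s².
The Hohmann ellipse has a_t = (r₁ + r₂)/2 = 2.984×10^5 km.
Circular speed at r = 79800 km: v_c = √(μ/r) = 39.87 km/s.
Vis-viva on the transfer ellipse at r = 79800 km gives v_t = √[μ(2/r − 1/a_t)] = 52.48 km/s.
Δv₂ = |v_t − v_c| = |52.48 − 39.87| = 12.61 km/s.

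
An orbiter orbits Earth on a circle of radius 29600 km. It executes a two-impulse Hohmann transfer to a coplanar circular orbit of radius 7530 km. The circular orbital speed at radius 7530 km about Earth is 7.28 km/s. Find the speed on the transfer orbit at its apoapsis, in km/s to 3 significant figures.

From the circular-orbit relation v² = μ/r at r = 7530 km: μ = v²r = (7.28)² × 7530 = 3.99078×10^5 km³/s².
Transfer-ellipse semi-major axis a_t = (r₁ + r₂)/2 = (29600 + 7530)/2 = 18565 km.
The apoapsis of the transfer ellipse is at r = 29600 km.
From the vis-viva equation, v = √[μ(2/r − 1/a_t)] = 2.338 km/s.

v = 2.34 km/s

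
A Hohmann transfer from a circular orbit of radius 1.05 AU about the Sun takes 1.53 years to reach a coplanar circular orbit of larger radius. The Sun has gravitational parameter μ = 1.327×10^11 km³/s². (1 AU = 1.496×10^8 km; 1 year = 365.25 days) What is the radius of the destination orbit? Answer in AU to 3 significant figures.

r₂ = 3.17 AU

In km: r₁ = 1.05 × 1.496×10^8 = 1.5708×10^8 km.
Transfer time t = 1.53 years × 365.25 × 86400 s = 4.8283128×10^7 s, and t = π√(a_t³/μ).
So a_t = (μ t²/π²)^(1/3) = (1.327×10^11 × (4.8283128×10^7)² / π²)^(1/3) = 3.1530×10^8 km.
Since a_t = (r₁ + r₂)/2, r₂ = 2a_t − r₁ = 2×3.1530×10^8 − 1.5708×10^8 = 4.7352×10^8 km.
In AU: r₂ = 4.7352×10^8 / 1.496×10^8 = 3.17 AU.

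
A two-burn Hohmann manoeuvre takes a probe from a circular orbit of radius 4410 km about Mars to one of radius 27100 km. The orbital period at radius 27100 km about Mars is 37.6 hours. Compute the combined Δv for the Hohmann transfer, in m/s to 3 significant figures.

Δv = 1560 m/s

From Kepler's third law T² = 4π²r³/μ at r = 27100 km, T = 37.6 hours = 37.6 × 3600 s = 1.3536×10^5 s: μ = 4π²r³/T² = 42883.2 km³/s².
The Hohmann ellipse has a_t = (r₁ + r₂)/2 = 15755 km.
At r₁ the circular-orbit speed is v₁ = √(μ/r₁) = 3.11835 km/s.
On the transfer ellipse at r₁, vis-viva gives v_p = √[μ(2/r₁ − 1/a_t)] = 4.08978 km/s.
First burn Δv₁ = |v_p − v₁| = 0.9714 km/s.
Circular speed at r₂: v₂ = √(μ/r₂) = 1.2579 km/s.
Transfer-orbit speed at r₂: v_a = √[μ(2/r₂ − 1/a_t)] = 0.66553 km/s.
Second burn Δv₂ = |v₂ − v_a| = 0.5924 km/s.
Δv = Δv₁ + Δv₂ = 0.9714 + 0.5924 = 1.564 km/s.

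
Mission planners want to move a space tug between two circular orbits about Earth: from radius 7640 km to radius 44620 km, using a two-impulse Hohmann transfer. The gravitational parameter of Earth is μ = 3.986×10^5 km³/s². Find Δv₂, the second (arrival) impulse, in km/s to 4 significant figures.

Δv₂ = 1.373 km/s

The Hohmann ellipse has a_t = (r₁ + r₂)/2 = 26130 km.
Circular speed at r = 44620 km: v_c = √(μ/r) = 2.989 km/s.
Transfer-orbit speed at the same r (vis-viva, a = a_t): v_t = √[μ(2/r − 1/a_t)] = 1.616 km/s.
Δv₂ = |v_t − v_c| = |1.616 − 2.989| = 1.373 km/s.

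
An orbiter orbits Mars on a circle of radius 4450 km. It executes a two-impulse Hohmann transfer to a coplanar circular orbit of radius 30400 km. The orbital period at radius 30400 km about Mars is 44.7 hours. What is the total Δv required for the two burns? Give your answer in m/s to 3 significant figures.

Δv = 1580 m/s

From Kepler's third law T² = 4π²r³/μ at r = 30400 km, T = 44.7 hours = 44.7 × 3600 s = 1.6092×10^5 s: μ = 4π²r³/T² = 42831.2 km³/s².
The Hohmann ellipse has a_t = (r₁ + r₂)/2 = 17425 km.
Circular speed at r₁: v₁ = √(μ/r₁) = √(42831.2/4450) = 3.10242 km/s.
Transfer-orbit speed at r₁ (vis-viva): v_p = √[μ(2/r₁ − 1/a_t)] = 4.09780 km/s.
First burn Δv₁ = |v_p − v₁| = 0.99538 km/s.
Circular speed at r₂: v₂ = √(μ/r₂) = 1.18698 km/s.
Transfer-orbit speed at r₂: v_a = √[μ(2/r₂ − 1/a_t)] = 0.599842 km/s.
Second burn Δv₂ = |v₂ − v_a| = 0.58714 km/s.
Δv = Δv₁ + Δv₂ = 0.99538 + 0.58714 = 1.583 km/s.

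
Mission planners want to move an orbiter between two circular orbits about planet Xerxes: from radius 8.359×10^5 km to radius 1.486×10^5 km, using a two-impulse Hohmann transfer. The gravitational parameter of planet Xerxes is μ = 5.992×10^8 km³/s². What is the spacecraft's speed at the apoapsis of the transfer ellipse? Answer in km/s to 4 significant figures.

v = 14.71 km/s

The Hohmann ellipse has a_t = (r₁ + r₂)/2 = 4.9225×10^5 km.
The apoapsis of the transfer ellipse is at r = 8.359×10^5 km.
Applying v² = μ(2/r − 1/a_t): v = 14.71 km/s.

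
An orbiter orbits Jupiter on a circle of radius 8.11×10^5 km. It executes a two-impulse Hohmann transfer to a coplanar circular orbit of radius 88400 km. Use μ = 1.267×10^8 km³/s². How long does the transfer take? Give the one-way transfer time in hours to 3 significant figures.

t = 23.4 hours

Transfer-ellipse semi-major axis a_t = (r₁ + r₂)/2 = (8.110×10^5 + 88400)/2 = 4.497×10^5 km.
By Kepler's third law the transfer-orbit period is T = 2π√(a_t³/μ), so t = T/2 = 84170 s.
Converting: 84170 s ÷ 3600 s/hour = 23.4 hours.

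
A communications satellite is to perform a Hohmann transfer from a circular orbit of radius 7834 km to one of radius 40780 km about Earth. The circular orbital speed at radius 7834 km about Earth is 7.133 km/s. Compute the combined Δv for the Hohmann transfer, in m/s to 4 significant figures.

From the circular-orbit relation v² = μ/r at r = 7834 km: μ = v²r = (7.133)² × 7834 = 3.98591×10^5 km³/s².
Semi-major axis of the transfer orbit: a_t = (7834 + 40780)/2 = 24307 km.
Circular speed at r₁: v₁ = √(μ/r₁) = √(3.98591×10^5/7834) = 7.133 km/s.
On the transfer ellipse at r₁, vis-viva equation gives v_p = √[μ(2/r₁ − 1/a_t)] = 9.239 km/s.
First burn Δv₁ = |v_p − v₁| = 2.106 km/s.
At r₂, v₂ = √(μ/r₂) = 3.1263702 km/s.
Transfer-orbit speed at r₂: v_a = √[μ(2/r₂ − 1/a_t)] = 1.7748698 km/s.
Second burn Δv₂ = |v₂ − v_a| = 1.352 km/s.
Δv = Δv₁ + Δv₂ = 2.106 + 1.352 = 3.458 km/s.

Δv = 3458 m/s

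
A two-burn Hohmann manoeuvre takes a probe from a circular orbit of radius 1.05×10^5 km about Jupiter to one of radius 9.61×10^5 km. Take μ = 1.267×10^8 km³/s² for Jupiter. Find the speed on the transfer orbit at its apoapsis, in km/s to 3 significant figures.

v = 5.10 km/s

Transfer-ellipse semi-major axis a_t = (r₁ + r₂)/2 = (1.050×10^5 + 9.610×10^5)/2 = 5.330×10^5 km.
At apoapsis, r = 9.610×10^5 km.
From the vis-viva equation, v = √[μ(2/r − 1/a_t)] = 5.096 km/s.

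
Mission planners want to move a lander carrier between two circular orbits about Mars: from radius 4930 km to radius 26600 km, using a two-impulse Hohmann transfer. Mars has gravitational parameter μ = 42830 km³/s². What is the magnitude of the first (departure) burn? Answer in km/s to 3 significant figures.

Δv₁ = 0.881 km/s

Transfer-ellipse semi-major axis a_t = (r₁ + r₂)/2 = (4930 + 26600)/2 = 15765 km.
On the circular orbit at r = 4930 km, v_c = √(μ/r) = 2.94748 km/s.
Transfer-orbit speed at the same r (vis-viva, a = a_t): v_t = √[μ(2/r − 1/a_t)] = 3.82864 km/s.
Δv₁ = |v_t − v_c| = |3.82864 − 2.94748| = 0.8812 km/s.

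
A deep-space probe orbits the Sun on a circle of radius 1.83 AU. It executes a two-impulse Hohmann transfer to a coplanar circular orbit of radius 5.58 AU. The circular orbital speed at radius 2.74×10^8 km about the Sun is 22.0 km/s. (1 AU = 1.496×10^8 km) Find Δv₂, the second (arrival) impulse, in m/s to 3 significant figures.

Δv₂ = 3750 m/s

From the circular-orbit relation v² = μ/r at r = 2.74×10^8 km: μ = v²r = (22.0)² × 2.74×10^8 = 1.32616×10^11 km³/s².
In km: r₁ = 1.83 × 1.496×10^8 = 2.73768×10^8 km; r₂ = 5.58 × 1.496×10^8 = 8.34768×10^8 km.
Transfer-ellipse semi-major axis a_t = (r₁ + r₂)/2 = (2.73768×10^8 + 8.34768×10^8)/2 = 5.54268×10^8 km.
On the circular orbit at r = 8.34768×10^8 km, v_c = √(μ/r) = 12.604 km/s.
Vis-viva on the transfer ellipse at r = 8.34768×10^8 km gives v_t = √[μ(2/r − 1/a_t)] = 8.8582 km/s.
Δv₂ = |v_t − v_c| = |8.8582 − 12.604| = 3.746 km/s.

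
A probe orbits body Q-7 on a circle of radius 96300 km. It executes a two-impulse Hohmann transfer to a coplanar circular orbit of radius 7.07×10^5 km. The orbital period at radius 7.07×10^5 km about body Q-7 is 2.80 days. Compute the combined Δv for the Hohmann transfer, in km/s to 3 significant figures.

Δv = 25.6 km/s

From Kepler's third law T² = 4π²r³/μ at r = 7.07×10^5 km, T = 2.80 days = 2.80 × 86400 s = 2.4192×10^5 s: μ = 4π²r³/T² = 2.38383×10^8 km³/s².
The Hohmann ellipse has a_t = (r₁ + r₂)/2 = 4.0165×10^5 km.
Circular speed at r₁: v₁ = √(μ/r₁) = √(2.38383×10^8/96300) = 49.75 km/s.
On the transfer ellipse at r₁, vis-viva gives v_p = √[μ(2/r₁ − 1/a_t)] = 66.01 km/s.
First burn Δv₁ = |v_p − v₁| = 16.26 km/s.
Circular speed at r₂: v₂ = √(μ/r₂) = 18.362 km/s.
Transfer-orbit speed at r₂: v_a = √[μ(2/r₂ − 1/a_t)] = 8.9912 km/s.
Second burn Δv₂ = |v₂ − v_a| = 9.371 km/s.
Δv = Δv₁ + Δv₂ = 16.26 + 9.371 = 25.63 km/s.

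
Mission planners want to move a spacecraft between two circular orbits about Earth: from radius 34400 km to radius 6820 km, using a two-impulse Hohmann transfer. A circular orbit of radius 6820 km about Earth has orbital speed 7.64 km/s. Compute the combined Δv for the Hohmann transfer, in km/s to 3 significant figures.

Δv = 3.68 km/s

From the circular-orbit relation v² = μ/r at r = 6820 km: μ = v²r = (7.64)² × 6820 = 3.98081×10^5 km³/s².
Transfer-ellipse semi-major axis a_t = (r₁ + r₂)/2 = (34400 + 6820)/2 = 20610 km.
Circular speed at r₁: v₁ = √(μ/r₁) = √(3.98081×10^5/34400) = 3.402 km/s.
On the transfer ellipse at r₁, vis-viva gives v_a = √[μ(2/r₁ − 1/a_t)] = 1.957 km/s.
First burn Δv₁ = |v_a − v₁| = 1.445 km/s.
Circular speed at r₂: v₂ = √(μ/r₂) = 7.640 km/s.
Transfer-orbit speed at r₂: v_p = √[μ(2/r₂ − 1/a_t)] = 9.870 km/s.
Second burn Δv₂ = |v₂ − v_p| = 2.230 km/s.
Total Δv = Δv₁ + Δv₂ = 3.675 km/s.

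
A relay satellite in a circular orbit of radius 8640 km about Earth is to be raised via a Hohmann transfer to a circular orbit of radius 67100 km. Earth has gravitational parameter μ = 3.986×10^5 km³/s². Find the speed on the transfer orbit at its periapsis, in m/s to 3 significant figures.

v = 9040 m/s

Transfer-ellipse semi-major axis a_t = (r₁ + r₂)/2 = (8640 + 67100)/2 = 37870 km.
The periapsis of the transfer ellipse is at r = 8640 km.
Vis-viva: v = √[μ(2/r − 1/a_t)] = √[3.986×10^5 × (2/8640 − 1/37870)] = 9.041 km/s.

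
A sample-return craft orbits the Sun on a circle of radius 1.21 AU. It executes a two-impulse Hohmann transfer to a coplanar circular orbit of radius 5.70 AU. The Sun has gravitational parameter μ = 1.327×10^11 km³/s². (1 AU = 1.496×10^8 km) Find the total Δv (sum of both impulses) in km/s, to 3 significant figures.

Δv = 12.8 km/s

In km: r₁ = 1.21 × 1.496×10^8 = 1.81016×10^8 km; r₂ = 5.70 × 1.496×10^8 = 8.5272×10^8 km.
Semi-major axis of the transfer orbit: a_t = (1.81016×10^8 + 8.5272×10^8)/2 = 5.16868×10^8 km.
At r₁ the circular-orbit speed is v₁ = √(μ/r₁) = 27.076 km/s.
On the transfer ellipse at r₁, vis-viva equation gives v_p = √[μ(2/r₁ − 1/a_t)] = 34.777 km/s.
First burn Δv₁ = |v_p − v₁| = 7.701 km/s.
Circular speed at r₂: v₂ = √(μ/r₂) = 12.4748 km/s.
Transfer-orbit speed at r₂: v_a = √[μ(2/r₂ − 1/a_t)] = 7.38246 km/s.
Second burn Δv₂ = |v₂ − v_a| = 5.092 km/s.
Total Δv = Δv₁ + Δv₂ = 12.79 km/s.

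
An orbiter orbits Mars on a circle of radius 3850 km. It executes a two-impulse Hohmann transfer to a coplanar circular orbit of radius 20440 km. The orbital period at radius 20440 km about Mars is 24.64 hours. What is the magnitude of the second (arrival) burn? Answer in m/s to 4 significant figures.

Δv₂ = 632.7 m/s

From Kepler's third law T² = 4π²r³/μ at r = 20440 km, T = 24.64 hours = 24.64 × 3600 s = 88704 s: μ = 4π²r³/T² = 42846.6 km³/s².
Semi-major axis of the transfer orbit: a_t = (3850 + 20440)/2 = 12145 km.
Circular speed at r = 20440 km: v_c = √(μ/r) = 1.44783 km/s.
Vis-viva on the transfer ellipse at r = 20440 km gives v_t = √[μ(2/r − 1/a_t)] = 0.815172 km/s.
Δv₂ = |v_t − v_c| = |0.815172 − 1.44783| = 0.6327 km/s.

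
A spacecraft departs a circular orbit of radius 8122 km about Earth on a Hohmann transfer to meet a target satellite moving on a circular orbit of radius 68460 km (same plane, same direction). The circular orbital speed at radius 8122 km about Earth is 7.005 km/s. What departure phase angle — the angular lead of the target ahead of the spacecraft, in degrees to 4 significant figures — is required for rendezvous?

φ = 104.7°

From the circular-orbit relation v² = μ/r at r = 8122 km: μ = v²r = (7.005)² × 8122 = 3.98547×10^5 km³/s².
The Hohmann ellipse has a_t = (r₁ + r₂)/2 = 38291 km.
Transfer time t = π√(a_t³/μ) = 37290 s.
The target's mean motion on its circular orbit is ω₂ = √(μ/r₂³) = 3.524×10^-5 rad/s.
Angle swept by the target during transfer: ω₂·t = 1.314 rad = 75.29°.
The spacecraft traverses 180° on the transfer ellipse, so the target must lead by 180° − 75.29° = 104.7°.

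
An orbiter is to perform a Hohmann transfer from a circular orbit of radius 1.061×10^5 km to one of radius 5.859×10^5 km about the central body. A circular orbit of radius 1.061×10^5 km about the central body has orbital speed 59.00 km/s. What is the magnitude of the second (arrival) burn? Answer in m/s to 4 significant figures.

From the circular-orbit relation v² = μ/r at r = 1.061×10^5 km: μ = v²r = (59.00)² × 1.061×10^5 = 3.69334×10^8 km³/s².
The Hohmann ellipse has a_t = (r₁ + r₂)/2 = 3.460×10^5 km.
On the circular orbit at r = 5.859×10^5 km, v_c = √(μ/r) = 25.107 km/s.
Transfer-orbit speed at the same r (vis-viva, a = a_t): v_t = √[μ(2/r − 1/a_t)] = 13.903 km/s.
Δv₂ = |v_t − v_c| = |13.903 − 25.107| = 11.20 km/s.

Δv₂ = 11200 m/s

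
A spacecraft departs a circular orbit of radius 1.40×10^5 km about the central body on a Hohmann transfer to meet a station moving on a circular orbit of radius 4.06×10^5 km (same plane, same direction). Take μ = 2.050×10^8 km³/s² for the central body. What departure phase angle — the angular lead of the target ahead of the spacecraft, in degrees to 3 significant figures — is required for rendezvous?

φ = 80.8°

The Hohmann ellipse has a_t = (r₁ + r₂)/2 = 2.730×10^5 km.
Transfer time t = π√(a_t³/μ) = 31298.0 s.
The target's mean motion on its circular orbit is ω₂ = √(μ/r₂³) = 5.53462×10^-5 rad/s.
Angle swept by the target during transfer: ω₂·t = 1.73223 rad = 99.249°.
The spacecraft traverses 180° on the transfer ellipse, so the target must lead by 180° − 99.249° = 80.8°.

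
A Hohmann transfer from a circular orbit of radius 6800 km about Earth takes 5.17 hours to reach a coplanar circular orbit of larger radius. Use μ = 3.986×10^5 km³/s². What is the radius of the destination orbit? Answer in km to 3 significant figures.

r₂ = 41400 km

Transfer time t = 5.17 hours = 18612 s, and t = π√(a_t³/μ).
So a_t = (μ t²/π²)^(1/3) = (3.986×10^5 × (18612)² / π²)^(1/3) = 24096 km.
Since a_t = (r₁ + r₂)/2, r₂ = 2a_t − r₁ = 2×24096 − 6800 = 41392 km.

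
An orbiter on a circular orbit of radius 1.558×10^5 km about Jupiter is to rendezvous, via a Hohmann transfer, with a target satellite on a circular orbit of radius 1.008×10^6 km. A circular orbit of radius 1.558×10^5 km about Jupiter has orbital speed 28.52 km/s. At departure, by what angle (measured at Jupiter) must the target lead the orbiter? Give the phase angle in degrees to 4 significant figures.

From the circular-orbit relation v² = μ/r at r = 1.558×10^5 km: μ = v²r = (28.52)² × 1.558×10^5 = 1.26726×10^8 km³/s².
Semi-major axis of the transfer orbit: a_t = (1.558×10^5 + 1.008×10^6)/2 = 5.819×10^5 km.
The half-period of the transfer ellipse is t = π√(a_t³/μ) = 1.2387657×10^5 s.
The target's mean motion on its circular orbit is ω₂ = √(μ/r₂³) = 1.1123525×10^-5 rad/s.
Angle swept by the target during transfer: ω₂·t = 1.377944 rad = 78.9504°.
Arrival is 180° from departure on the ellipse, so φ = 180° − 78.9504° = 101.0°.

φ = 101.0°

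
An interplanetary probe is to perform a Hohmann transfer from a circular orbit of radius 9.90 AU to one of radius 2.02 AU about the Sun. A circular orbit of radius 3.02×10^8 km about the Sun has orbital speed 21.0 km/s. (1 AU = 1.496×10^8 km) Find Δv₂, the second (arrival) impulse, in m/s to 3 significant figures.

Δv₂ = 6060 m/s

From the circular-orbit relation v² = μ/r at r = 3.02×10^8 km: μ = v²r = (21.0)² × 3.02×10^8 = 1.33182×10^11 km³/s².
In km: r₁ = 9.90 × 1.496×10^8 = 1.48104×10^9 km; r₂ = 2.02 × 1.496×10^8 = 3.02192×10^8 km.
Transfer-ellipse semi-major axis a_t = (r₁ + r₂)/2 = (1.48104×10^9 + 3.02192×10^8)/2 = 8.91616×10^8 km.
On the circular orbit at r = 3.02192×10^8 km, v_c = √(μ/r) = 20.99333 km/s.
Transfer-orbit speed at the same r (vis-viva, a = a_t): v_t = √[μ(2/r − 1/a_t)] = 27.05676 km/s.
Δv₂ = |v_t − v_c| = |27.05676 − 20.99333| = 6.063 km/s.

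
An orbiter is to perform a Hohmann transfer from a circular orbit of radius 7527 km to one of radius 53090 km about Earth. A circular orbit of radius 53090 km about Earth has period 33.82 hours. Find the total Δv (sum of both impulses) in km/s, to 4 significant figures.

From Kepler's third law T² = 4π²r³/μ at r = 53090 km, T = 33.82 hours = 33.82 × 3600 s = 1.21752×10^5 s: μ = 4π²r³/T² = 3.98516×10^5 km³/s².
Semi-major axis of the transfer orbit: a_t = (7527 + 53090)/2 = 30308.5 km.
At r₁ the circular-orbit speed is v₁ = √(μ/r₁) = 7.276 km/s.
On the transfer ellipse at r₁, vis-viva equation gives v_p = √[μ(2/r₁ − 1/a_t)] = 9.630 km/s.
First burn Δv₁ = |v_p − v₁| = 2.354 km/s.
Circular speed at r₂: v₂ = √(μ/r₂) = 2.7398 km/s.
Transfer-orbit speed at r₂: v_a = √[μ(2/r₂ − 1/a_t)] = 1.3654 km/s.
Second burn Δv₂ = |v₂ − v_a| = 1.374 km/s.
Δv = Δv₁ + Δv₂ = 2.354 + 1.374 = 3.728 km/s.

Δv = 3.728 km/s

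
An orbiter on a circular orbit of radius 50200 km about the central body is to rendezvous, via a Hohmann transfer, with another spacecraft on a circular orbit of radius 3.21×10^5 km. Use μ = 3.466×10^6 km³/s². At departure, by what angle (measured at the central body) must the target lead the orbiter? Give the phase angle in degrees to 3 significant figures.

φ = 101°

The Hohmann ellipse has a_t = (r₁ + r₂)/2 = 1.856×10^5 km.
The half-period of the transfer ellipse is t = π√(a_t³/μ) = 1.34928×10^5 s.
Target angular speed ω₂ = √(μ/r₂³) = 1.02366×10^-5 rad/s.
Angle swept by the target during transfer: ω₂·t = 1.3812 rad = 79.14°.
Arrival is 180° from departure on the ellipse, so φ = 180° − 79.14° = 101°.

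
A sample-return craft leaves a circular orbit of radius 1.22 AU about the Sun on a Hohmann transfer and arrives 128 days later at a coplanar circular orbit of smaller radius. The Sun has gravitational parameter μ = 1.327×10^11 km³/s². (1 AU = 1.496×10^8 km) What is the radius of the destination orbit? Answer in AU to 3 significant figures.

r₂ = 0.358 AU

In km: r₁ = 1.22 × 1.496×10^8 = 1.82512×10^8 km.
Transfer time t = 128 days = 1.10592×10^7 s, and t = π√(a_t³/μ).
So a_t = (μ t²/π²)^(1/3) = (1.327×10^11 × (1.10592×10^7)² / π²)^(1/3) = 1.1803×10^8 km.
Since a_t = (r₁ + r₂)/2, r₂ = 2a_t − r₁ = 2×1.1803×10^8 − 1.82512×10^8 = 5.3548×10^7 km.
In AU: r₂ = 5.3548×10^7 / 1.496×10^8 = 0.358 AU.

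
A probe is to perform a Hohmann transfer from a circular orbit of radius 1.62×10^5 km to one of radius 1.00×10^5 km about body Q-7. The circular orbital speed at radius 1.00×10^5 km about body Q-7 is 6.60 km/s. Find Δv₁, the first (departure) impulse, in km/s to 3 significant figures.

Δv₁ = 0.655 km/s

From the circular-orbit relation v² = μ/r at r = 1.00×10^5 km: μ = v²r = (6.60)² × 1.00×10^5 = 4.35600×10^6 km³/s².
Semi-major axis of the transfer orbit: a_t = (1.620×10^5 + 1.000×10^5)/2 = 1.310×10^5 km.
On the circular orbit at r = 1.620×10^5 km, v_c = √(μ/r) = 5.1854 km/s.
Vis-viva on the transfer ellipse at r = 1.620×10^5 km gives v_t = √[μ(2/r − 1/a_t)] = 4.5305 km/s.
Δv₁ = |v_t − v_c| = |4.5305 − 5.1854| = 0.6549 km/s.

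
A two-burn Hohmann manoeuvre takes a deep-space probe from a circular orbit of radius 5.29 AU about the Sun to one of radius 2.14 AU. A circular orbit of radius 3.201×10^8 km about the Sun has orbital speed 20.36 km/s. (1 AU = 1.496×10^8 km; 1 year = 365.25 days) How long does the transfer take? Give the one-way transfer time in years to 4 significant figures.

From the circular-orbit relation v² = μ/r at r = 3.201×10^8 km: μ = v²r = (20.36)² × 3.201×10^8 = 1.32691×10^11 km³/s².
In km: r₁ = 5.29 × 1.496×10^8 = 7.91384×10^8 km; r₂ = 2.14 × 1.496×10^8 = 3.20144×10^8 km.
The Hohmann ellipse has a_t = (r₁ + r₂)/2 = 5.55764×10^8 km.
Transfer time t = π√(a_t³/μ) = π√((5.55764×10^8)³ / 1.32691×10^11) = 1.130×10^8 s.
Converting: 1.130×10^8 s ÷ 3.15576×10^7 s/year (365.25 × 86400) = 3.581 years.

t = 3.581 years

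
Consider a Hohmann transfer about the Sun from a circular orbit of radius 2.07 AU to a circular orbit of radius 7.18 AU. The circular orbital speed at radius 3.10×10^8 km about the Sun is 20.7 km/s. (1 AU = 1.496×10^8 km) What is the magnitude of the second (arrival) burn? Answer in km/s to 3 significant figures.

From the circular-orbit relation v² = μ/r at r = 3.10×10^8 km: μ = v²r = (20.7)² × 3.10×10^8 = 1.32832×10^11 km³/s².
In km: r₁ = 2.07 × 1.496×10^8 = 3.09672×10^8 km; r₂ = 7.18 × 1.496×10^8 = 1.074128×10^9 km.
The Hohmann ellipse has a_t = (r₁ + r₂)/2 = 6.919×10^8 km.
Circular speed at r = 1.074128×10^9 km: v_c = √(μ/r) = 11.1205 km/s.
Vis-viva on the transfer ellipse at r = 1.074128×10^9 km gives v_t = √[μ(2/r − 1/a_t)] = 7.43965 km/s.
Δv₂ = |v_t − v_c| = |7.43965 − 11.1205| = 3.681 km/s.

Δv₂ = 3.68 km/s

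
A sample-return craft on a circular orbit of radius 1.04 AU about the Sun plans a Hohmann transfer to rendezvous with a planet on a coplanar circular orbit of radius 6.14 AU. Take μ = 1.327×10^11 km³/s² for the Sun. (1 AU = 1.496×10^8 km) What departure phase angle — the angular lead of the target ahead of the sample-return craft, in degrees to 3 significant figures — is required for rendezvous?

In km: r₁ = 1.04 × 1.496×10^8 = 1.55584×10^8 km; r₂ = 6.14 × 1.496×10^8 = 9.18544×10^8 km.
Transfer-ellipse semi-major axis a_t = (r₁ + r₂)/2 = (1.55584×10^8 + 9.18544×10^8)/2 = 5.37064×10^8 km.
The half-period of the transfer ellipse is t = π√(a_t³/μ) = 1.073×10^8 s.
The target's mean motion on its circular orbit is ω₂ = √(μ/r₂³) = 1.309×10^-8 rad/s.
Angle swept by the target during transfer: ω₂·t = 1.4046 rad = 80.48°.
Arrival is 180° from departure on the ellipse, so φ = 180° − 80.48° = 99.5°.

φ = 99.5°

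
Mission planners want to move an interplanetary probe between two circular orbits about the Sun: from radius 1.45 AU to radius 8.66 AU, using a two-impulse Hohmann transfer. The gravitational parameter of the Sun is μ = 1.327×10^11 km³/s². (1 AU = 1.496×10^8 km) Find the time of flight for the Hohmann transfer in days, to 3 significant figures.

In km: r₁ = 1.45 × 1.496×10^8 = 2.1692×10^8 km; r₂ = 8.66 × 1.496×10^8 = 1.295536×10^9 km.
Semi-major axis of the transfer orbit: a_t = (2.1692×10^8 + 1.295536×10^9)/2 = 7.56228×10^8 km.
Transfer time t = π√(a_t³/μ) = π√((7.56228×10^8)³ / 1.327×10^11) = 1.793×10^8 s.
Converting: 1.793×10^8 s ÷ 86400 s/day = 2080 days.

t = 2080 days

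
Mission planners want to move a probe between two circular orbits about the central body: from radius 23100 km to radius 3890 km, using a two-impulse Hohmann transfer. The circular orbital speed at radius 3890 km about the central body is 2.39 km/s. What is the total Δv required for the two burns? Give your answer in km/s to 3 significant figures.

From the circular-orbit relation v² = μ/r at r = 3890 km: μ = v²r = (2.39)² × 3890 = 22220.1 km³/s².
Transfer-ellipse semi-major axis a_t = (r₁ + r₂)/2 = (23100 + 3890)/2 = 13495 km.
At r₁ the circular-orbit speed is v₁ = √(μ/r₁) = 0.9808 km/s.
On the transfer ellipse at r₁, v² = μ(2/r − 1/a) gives v_a = √[μ(2/r₁ − 1/a_t)] = 0.5266 km/s.
First burn Δv₁ = |v_a − v₁| = 0.4542 km/s.
At r₂, v₂ = √(μ/r₂) = 2.3900 km/s.
Transfer-orbit speed at r₂: v_p = √[μ(2/r₂ − 1/a_t)] = 3.1269 km/s.
Second burn Δv₂ = |v₂ − v_p| = 0.7369 km/s.
Total Δv = Δv₁ + Δv₂ = 1.191 km/s.

Δv = 1.19 km/s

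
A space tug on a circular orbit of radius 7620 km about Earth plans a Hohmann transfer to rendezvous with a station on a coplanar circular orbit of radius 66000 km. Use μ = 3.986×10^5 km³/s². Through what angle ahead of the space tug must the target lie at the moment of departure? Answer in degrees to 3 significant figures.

Semi-major axis of the transfer orbit: a_t = (7620 + 66000)/2 = 36810 km.
Transfer time t = π√(a_t³/μ) = 35142 s.
Target angular speed ω₂ = √(μ/r₂³) = 3.7235×10^-5 rad/s.
Angle swept by the target during transfer: ω₂·t = 1.3085 rad = 74.97°.
The space tug traverses 180° on the transfer ellipse, so the target must lead by 180° − 74.97° = 105°.

φ = 105°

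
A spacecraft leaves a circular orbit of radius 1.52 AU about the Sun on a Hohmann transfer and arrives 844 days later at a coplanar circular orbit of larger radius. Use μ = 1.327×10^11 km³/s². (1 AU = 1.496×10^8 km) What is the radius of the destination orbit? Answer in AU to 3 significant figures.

r₂ = 4.03 AU

In km: r₁ = 1.52 × 1.496×10^8 = 2.27392×10^8 km.
Transfer time t = 844 days = 7.29216×10^7 s, and t = π√(a_t³/μ).
So a_t = (μ t²/π²)^(1/3) = (1.327×10^11 × (7.29216×10^7)² / π²)^(1/3) = 4.1504×10^8 km.
Since a_t = (r₁ + r₂)/2, r₂ = 2a_t − r₁ = 2×4.1504×10^8 − 2.27392×10^8 = 6.02688×10^8 km.
In AU: r₂ = 6.02688×10^8 / 1.496×10^8 = 4.03 AU.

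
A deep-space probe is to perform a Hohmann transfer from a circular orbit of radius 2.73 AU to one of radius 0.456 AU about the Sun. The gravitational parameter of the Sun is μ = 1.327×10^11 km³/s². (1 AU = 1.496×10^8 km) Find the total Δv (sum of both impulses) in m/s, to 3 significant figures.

Δv = 22000 m/s

In km: r₁ = 2.73 × 1.496×10^8 = 4.08408×10^8 km; r₂ = 0.456 × 1.496×10^8 = 6.82176×10^7 km.
Transfer-ellipse semi-major axis a_t = (r₁ + r₂)/2 = (4.08408×10^8 + 6.82176×10^7)/2 = 2.383128×10^8 km.
Circular speed at r₁: v₁ = √(μ/r₁) = √(1.327×10^11/4.08408×10^8) = 18.0255 km/s.
Transfer-orbit speed at r₁ (vis-viva equation): v_a = √[μ(2/r₁ − 1/a_t)] = 9.64413 km/s.
First burn Δv₁ = |v_a − v₁| = 8.381 km/s.
Circular speed at r₂: v₂ = √(μ/r₂) = 44.105 km/s.
Transfer-orbit speed at r₂: v_p = √[μ(2/r₂ − 1/a_t)] = 57.738 km/s.
Second burn Δv₂ = |v₂ − v_p| = 13.63 km/s.
Δv = Δv₁ + Δv₂ = 8.381 + 13.63 = 22.01 km/s.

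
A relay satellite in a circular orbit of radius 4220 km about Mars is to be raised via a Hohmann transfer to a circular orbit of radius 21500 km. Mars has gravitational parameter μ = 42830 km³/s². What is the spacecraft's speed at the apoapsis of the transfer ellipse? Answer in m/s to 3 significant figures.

v = 809 m/s

The Hohmann ellipse has a_t = (r₁ + r₂)/2 = 12860 km.
At apoapsis, r = 21500 km.
From the vis-viva equation, v = √[μ(2/r − 1/a_t)] = 0.8085 km/s.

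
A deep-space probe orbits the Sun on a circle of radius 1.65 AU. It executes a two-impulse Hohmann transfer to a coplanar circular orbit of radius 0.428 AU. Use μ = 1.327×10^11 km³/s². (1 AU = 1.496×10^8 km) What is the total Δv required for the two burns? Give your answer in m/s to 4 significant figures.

In km: r₁ = 1.65 × 1.496×10^8 = 2.4684×10^8 km; r₂ = 0.428 × 1.496×10^8 = 6.40288×10^7 km.
Semi-major axis of the transfer orbit: a_t = (2.4684×10^8 + 6.40288×10^7)/2 = 1.554344×10^8 km.
Circular speed at r₁: v₁ = √(μ/r₁) = √(1.327×10^11/2.4684×10^8) = 23.1861 km/s.
Transfer-orbit speed at r₁ (vis-viva equation): v_a = √[μ(2/r₁ − 1/a_t)] = 14.8813 km/s.
First burn Δv₁ = |v_a − v₁| = 8.3048 km/s.
Circular speed at r₂: v₂ = √(μ/r₂) = 45.525 km/s.
Transfer-orbit speed at r₂: v_p = √[μ(2/r₂ − 1/a_t)] = 57.370 km/s.
Second burn Δv₂ = |v₂ − v_p| = 11.845 km/s.
Total Δv = Δv₁ + Δv₂ = 20.15 km/s.

Δv = 20150 m/s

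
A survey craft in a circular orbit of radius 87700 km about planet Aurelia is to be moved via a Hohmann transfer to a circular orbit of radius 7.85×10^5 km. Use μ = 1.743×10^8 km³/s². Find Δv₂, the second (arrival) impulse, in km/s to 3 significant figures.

The Hohmann ellipse has a_t = (r₁ + r₂)/2 = 4.3635×10^5 km.
Circular speed at r = 7.850×10^5 km: v_c = √(μ/r) = 14.901 km/s.
Transfer-orbit speed at the same r (vis-viva, a = a_t): v_t = √[μ(2/r − 1/a_t)] = 6.6803 km/s.
Δv₂ = |v_t − v_c| = |6.6803 − 14.901| = 8.221 km/s.

Δv₂ = 8.22 km/s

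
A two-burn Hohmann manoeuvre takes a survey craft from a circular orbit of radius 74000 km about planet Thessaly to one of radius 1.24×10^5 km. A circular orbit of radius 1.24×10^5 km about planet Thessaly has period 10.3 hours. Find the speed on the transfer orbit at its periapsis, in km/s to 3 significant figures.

From Kepler's third law T² = 4π²r³/μ at r = 1.24×10^5 km, T = 10.3 hours = 10.3 × 3600 s = 37080 s: μ = 4π²r³/T² = 5.47451×10^7 km³/s².
The Hohmann ellipse has a_t = (r₁ + r₂)/2 = 99000 km.
At periapsis, r = 74000 km.
Applying v² = μ(2/r − 1/a_t): v = 30.44 km/s.

v = 30.4 km/s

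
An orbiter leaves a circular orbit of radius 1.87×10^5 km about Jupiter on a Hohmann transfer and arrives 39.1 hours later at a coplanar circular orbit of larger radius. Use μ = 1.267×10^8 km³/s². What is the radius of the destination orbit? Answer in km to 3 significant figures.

r₂ = 1.08×10^6 km

Transfer time t = 39.1 hours = 1.4076×10^5 s, and t = π√(a_t³/μ).
So a_t = (μ t²/π²)^(1/3) = (1.267×10^8 × (1.4076×10^5)² / π²)^(1/3) = 6.3360×10^5 km.
Since a_t = (r₁ + r₂)/2, r₂ = 2a_t − r₁ = 2×6.3360×10^5 − 1.870×10^5 = 1.0802×10^6 km.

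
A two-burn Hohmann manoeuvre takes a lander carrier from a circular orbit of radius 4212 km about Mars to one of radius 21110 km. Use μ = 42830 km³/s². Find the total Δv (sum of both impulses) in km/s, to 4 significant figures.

The Hohmann ellipse has a_t = (r₁ + r₂)/2 = 12661 km.
Circular speed at r₁: v₁ = √(μ/r₁) = √(42830/4212) = 3.18882 km/s.
Transfer-orbit speed at r₁ (v² = μ(2/r − 1/a)): v_p = √[μ(2/r₁ − 1/a_t)] = 4.11756 km/s.
First burn Δv₁ = |v_p − v₁| = 0.92874 km/s.
Circular speed at r₂: v₂ = √(μ/r₂) = 1.42439 km/s.
Transfer-orbit speed at r₂: v_a = √[μ(2/r₂ − 1/a_t)] = 0.821562 km/s.
Second burn Δv₂ = |v₂ − v_a| = 0.60283 km/s.
Δv = Δv₁ + Δv₂ = 0.92874 + 0.60283 = 1.532 km/s.

Δv = 1.532 km/s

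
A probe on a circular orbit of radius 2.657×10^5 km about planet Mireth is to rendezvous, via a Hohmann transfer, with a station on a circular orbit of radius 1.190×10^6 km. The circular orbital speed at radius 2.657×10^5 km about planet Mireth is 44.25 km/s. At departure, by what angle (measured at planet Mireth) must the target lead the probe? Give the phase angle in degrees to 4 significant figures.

φ = 93.90°

From the circular-orbit relation v² = μ/r at r = 2.657×10^5 km: μ = v²r = (44.25)² × 2.657×10^5 = 5.20257×10^8 km³/s².
Transfer-ellipse semi-major axis a_t = (r₁ + r₂)/2 = (2.657×10^5 + 1.190×10^6)/2 = 7.2785×10^5 km.
The half-period of the transfer ellipse is t = π√(a_t³/μ) = 85530 s.
Target angular speed ω₂ = √(μ/r₂³) = 1.757×10^-5 rad/s.
Angle swept by the target during transfer: ω₂·t = 1.5028 rad = 86.10°.
Arrival is 180° from departure on the ellipse, so φ = 180° − 86.10° = 93.90°.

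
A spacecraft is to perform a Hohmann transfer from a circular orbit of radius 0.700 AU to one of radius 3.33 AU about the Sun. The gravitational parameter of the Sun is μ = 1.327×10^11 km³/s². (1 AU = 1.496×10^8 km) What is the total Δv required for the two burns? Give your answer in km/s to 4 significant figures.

Δv = 16.87 km/s

In km: r₁ = 0.700 × 1.496×10^8 = 1.0472×10^8 km; r₂ = 3.33 × 1.496×10^8 = 4.98168×10^8 km.
Transfer-ellipse semi-major axis a_t = (r₁ + r₂)/2 = (1.0472×10^8 + 4.98168×10^8)/2 = 3.01444×10^8 km.
At r₁ the circular-orbit speed is v₁ = √(μ/r₁) = 35.598 km/s.
Transfer-orbit speed at r₁ (v² = μ(2/r − 1/a)): v_p = √[μ(2/r₁ − 1/a_t)] = 45.762 km/s.
First burn Δv₁ = |v_p − v₁| = 10.164 km/s.
Circular speed at r₂: v₂ = √(μ/r₂) = 16.321 km/s.
Transfer-orbit speed at r₂: v_a = √[μ(2/r₂ − 1/a_t)] = 9.6196 km/s.
Second burn Δv₂ = |v₂ − v_a| = 6.7014 km/s.
Δv = Δv₁ + Δv₂ = 10.164 + 6.7014 = 16.87 km/s.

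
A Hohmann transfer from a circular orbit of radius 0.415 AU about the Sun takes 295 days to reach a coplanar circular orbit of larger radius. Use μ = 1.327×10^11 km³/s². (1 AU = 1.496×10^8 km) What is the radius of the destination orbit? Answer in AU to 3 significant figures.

In km: r₁ = 0.415 × 1.496×10^8 = 6.2084×10^7 km.
Transfer time t = 295 days = 2.5488×10^7 s, and t = π√(a_t³/μ).
So a_t = (μ t²/π²)^(1/3) = (1.327×10^11 × (2.5488×10^7)² / π²)^(1/3) = 2.0594×10^8 km.
Since a_t = (r₁ + r₂)/2, r₂ = 2a_t − r₁ = 2×2.0594×10^8 − 6.2084×10^7 = 3.49796×10^8 km.
In AU: r₂ = 3.49796×10^8 / 1.496×10^8 = 2.34 AU.

r₂ = 2.34 AU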